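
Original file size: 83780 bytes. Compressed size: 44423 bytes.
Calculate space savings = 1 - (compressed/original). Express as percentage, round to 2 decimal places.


ratio = compressed/original = 44423/83780 = 0.530234
savings = 1 - ratio = 1 - 0.530234 = 0.469766
as a percentage: 0.469766 * 100 = 46.98%

Space savings = 1 - 44423/83780 = 46.98%


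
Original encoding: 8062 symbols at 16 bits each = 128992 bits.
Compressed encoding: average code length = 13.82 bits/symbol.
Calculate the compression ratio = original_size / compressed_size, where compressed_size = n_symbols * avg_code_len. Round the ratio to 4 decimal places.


original_size = n_symbols * orig_bits = 8062 * 16 = 128992 bits
compressed_size = n_symbols * avg_code_len = 8062 * 13.82 = 111416.84 bits
ratio = original_size / compressed_size = 128992 / 111416.84 = 1.1577

Compression ratio = 1.1577


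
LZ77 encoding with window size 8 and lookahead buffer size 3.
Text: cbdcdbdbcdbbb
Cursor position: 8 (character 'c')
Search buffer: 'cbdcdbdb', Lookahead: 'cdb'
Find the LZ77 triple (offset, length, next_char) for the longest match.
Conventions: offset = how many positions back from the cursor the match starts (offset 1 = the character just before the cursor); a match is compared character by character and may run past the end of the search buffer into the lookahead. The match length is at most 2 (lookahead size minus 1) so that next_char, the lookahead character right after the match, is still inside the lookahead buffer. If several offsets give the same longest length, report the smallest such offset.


Try each offset into the search buffer:
  offset=1 (pos 7, char 'b'): match length 0
  offset=2 (pos 6, char 'd'): match length 0
  offset=3 (pos 5, char 'b'): match length 0
  offset=4 (pos 4, char 'd'): match length 0
  offset=5 (pos 3, char 'c'): match length 2
  offset=6 (pos 2, char 'd'): match length 0
  offset=7 (pos 1, char 'b'): match length 0
  offset=8 (pos 0, char 'c'): match length 1
Longest match has length 2 at offset 5.
next_char = character at position 8 + 2 = 10 -> 'b'

Best match: offset=5, length=2 (matching 'cd' starting at position 3)
LZ77 triple: (5, 2, 'b')


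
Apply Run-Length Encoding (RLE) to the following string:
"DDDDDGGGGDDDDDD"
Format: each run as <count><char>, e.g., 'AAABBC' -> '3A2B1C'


Scanning runs left to right:
  i=0: run of 'D' x 5 -> '5D'
  i=5: run of 'G' x 4 -> '4G'
  i=9: run of 'D' x 6 -> '6D'

RLE = 5D4G6D


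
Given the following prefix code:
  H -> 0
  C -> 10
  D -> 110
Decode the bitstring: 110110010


Decoding step by step:
Bits 110 -> D
Bits 110 -> D
Bits 0 -> H
Bits 10 -> C


Decoded message: DDHC


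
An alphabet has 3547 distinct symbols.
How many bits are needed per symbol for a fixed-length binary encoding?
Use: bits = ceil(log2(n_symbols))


log2(3547) = 11.7924
Bracket: 2^11 = 2048 < 3547 <= 2^12 = 4096
So ceil(log2(3547)) = 12

bits = ceil(log2(3547)) = ceil(11.7924) = 12 bits


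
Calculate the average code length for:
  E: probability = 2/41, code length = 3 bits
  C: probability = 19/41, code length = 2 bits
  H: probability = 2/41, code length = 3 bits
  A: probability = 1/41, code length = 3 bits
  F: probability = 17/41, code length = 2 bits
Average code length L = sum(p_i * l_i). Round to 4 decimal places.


Weighted contributions p_i * l_i:
  E: (2/41) * 3 = 6/41
  C: (19/41) * 2 = 38/41
  H: (2/41) * 3 = 6/41
  A: (1/41) * 3 = 3/41
  F: (17/41) * 2 = 34/41
Sum = (6 + 38 + 6 + 3 + 34)/41 = 87/41

L = 87/41 = 2.1220 bits/symbol


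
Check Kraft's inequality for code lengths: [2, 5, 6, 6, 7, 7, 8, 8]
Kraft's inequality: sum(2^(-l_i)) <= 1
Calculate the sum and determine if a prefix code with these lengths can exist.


Sum = 2^(-2) + 2^(-5) + 2^(-6) + 2^(-6) + 2^(-7) + 2^(-7) + 2^(-8) + 2^(-8)
    = 0.25 + 0.03125 + 0.015625 + 0.015625 + 0.0078125 + 0.0078125 + 0.00390625 + 0.00390625
    = 86/256 = 0.3359375
Since 0.3359375 <= 1, Kraft's inequality IS satisfied.
A prefix code with these lengths CAN exist.

Kraft sum = 0.3359375. Satisfied.


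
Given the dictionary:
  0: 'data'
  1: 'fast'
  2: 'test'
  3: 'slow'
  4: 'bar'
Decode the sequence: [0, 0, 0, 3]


Look up each index in the dictionary:
  0 -> 'data'
  0 -> 'data'
  0 -> 'data'
  3 -> 'slow'

Decoded: "data data data slow"


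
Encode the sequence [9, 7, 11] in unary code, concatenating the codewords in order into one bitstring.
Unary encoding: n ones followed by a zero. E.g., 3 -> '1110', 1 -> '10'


Encode each number as n ones followed by a terminating 0:
  9 -> 1111111110 (10 bits)
  7 -> 11111110 (8 bits)
  11 -> 111111111110 (12 bits)
Total length = 10 + 8 + 12 = 30 bits.

Unary([9, 7, 11]) = 111111111011111110111111111110 (30 bits)


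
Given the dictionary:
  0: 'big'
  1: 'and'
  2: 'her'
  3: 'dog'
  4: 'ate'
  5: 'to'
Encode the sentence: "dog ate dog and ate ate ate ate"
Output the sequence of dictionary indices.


Look up each word in the dictionary:
  'dog' -> 3
  'ate' -> 4
  'dog' -> 3
  'and' -> 1
  'ate' -> 4
  'ate' -> 4
  'ate' -> 4
  'ate' -> 4

Encoded: [3, 4, 3, 1, 4, 4, 4, 4]


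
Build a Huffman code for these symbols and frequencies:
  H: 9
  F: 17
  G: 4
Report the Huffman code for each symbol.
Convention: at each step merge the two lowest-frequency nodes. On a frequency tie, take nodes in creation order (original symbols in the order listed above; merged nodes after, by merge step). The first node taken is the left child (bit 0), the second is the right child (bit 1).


Huffman tree construction:
Step 1: Merge G(4) + H(9) = 13
Step 2: Merge (G+H)(13) + F(17) = 30
Read each symbol's code off the tree from the root (left child = 0, right child = 1).

Codes:
  H: 01 (length 2)
  F: 1 (length 1)
  G: 00 (length 2)
Average code length: 43/30 = 1.4333 bits/symbol


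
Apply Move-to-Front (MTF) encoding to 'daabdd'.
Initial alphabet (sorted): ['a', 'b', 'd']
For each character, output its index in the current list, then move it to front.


MTF encoding:
'd': index 2 in ['a', 'b', 'd'] -> ['d', 'a', 'b']
'a': index 1 in ['d', 'a', 'b'] -> ['a', 'd', 'b']
'a': index 0 in ['a', 'd', 'b'] -> ['a', 'd', 'b']
'b': index 2 in ['a', 'd', 'b'] -> ['b', 'a', 'd']
'd': index 2 in ['b', 'a', 'd'] -> ['d', 'b', 'a']
'd': index 0 in ['d', 'b', 'a'] -> ['d', 'b', 'a']


Output: [2, 1, 0, 2, 2, 0]


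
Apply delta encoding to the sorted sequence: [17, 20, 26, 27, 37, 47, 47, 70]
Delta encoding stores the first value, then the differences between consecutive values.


First value: 17
Deltas:
  20 - 17 = 3
  26 - 20 = 6
  27 - 26 = 1
  37 - 27 = 10
  47 - 37 = 10
  47 - 47 = 0
  70 - 47 = 23


Delta encoded: [17, 3, 6, 1, 10, 10, 0, 23]


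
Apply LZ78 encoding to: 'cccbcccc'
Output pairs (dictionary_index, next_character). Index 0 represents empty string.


LZ78 encoding steps:
Dictionary: {0: ''}
Step 1: w='' (idx 0), next='c' -> output (0, 'c'), add 'c' as idx 1
Step 2: w='c' (idx 1), next='c' -> output (1, 'c'), add 'cc' as idx 2
Step 3: w='' (idx 0), next='b' -> output (0, 'b'), add 'b' as idx 3
Step 4: w='cc' (idx 2), next='c' -> output (2, 'c'), add 'ccc' as idx 4
Step 5: w='c' (idx 1), end of input -> output (1, '')


Encoded: [(0, 'c'), (1, 'c'), (0, 'b'), (2, 'c'), (1, '')]


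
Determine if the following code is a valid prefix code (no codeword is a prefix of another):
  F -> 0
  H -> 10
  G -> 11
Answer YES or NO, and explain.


Checking each pair (does one codeword prefix another?):
  F='0' vs H='10': no prefix
  F='0' vs G='11': no prefix
  H='10' vs F='0': no prefix
  H='10' vs G='11': no prefix
  G='11' vs F='0': no prefix
  G='11' vs H='10': no prefix
No violation found over all pairs.

YES -- this is a valid prefix code. No codeword is a prefix of any other codeword.


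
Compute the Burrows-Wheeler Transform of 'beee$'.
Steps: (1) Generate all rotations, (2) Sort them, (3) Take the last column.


Rotations (sorted):
  0: $beee -> last char: e
  1: beee$ -> last char: $
  2: e$bee -> last char: e
  3: ee$be -> last char: e
  4: eee$b -> last char: b


BWT = e$eeb


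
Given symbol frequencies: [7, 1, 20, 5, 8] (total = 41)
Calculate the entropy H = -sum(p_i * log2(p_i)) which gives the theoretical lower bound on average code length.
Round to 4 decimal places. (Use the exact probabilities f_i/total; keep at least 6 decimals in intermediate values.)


Per-symbol terms -p_i * log2(p_i) with p_i = f_i/41:
  p = 7/41 = 0.170732: log2(p) = -2.550197, -p*log2(p) = 0.435400
  p = 1/41 = 0.024390: log2(p) = -5.357552, -p*log2(p) = 0.130672
  p = 20/41 = 0.487805: log2(p) = -1.035624, -p*log2(p) = 0.505182
  p = 5/41 = 0.121951: log2(p) = -3.035624, -p*log2(p) = 0.370198
  p = 8/41 = 0.195122: log2(p) = -2.357552, -p*log2(p) = 0.460010
H = 0.435400 + 0.130672 + 0.505182 + 0.370198 + 0.460010 = 1.901462

H = 1.9015 bits/symbol


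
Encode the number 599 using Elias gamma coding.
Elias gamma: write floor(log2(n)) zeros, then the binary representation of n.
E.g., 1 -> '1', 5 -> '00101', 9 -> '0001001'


num_bits = floor(log2(599)) + 1 = 10
leading_zeros = num_bits - 1 = 9
binary(599) = 1001010111

Elias gamma(599) = '000000000' + '1001010111' = 0000000001001010111 (19 bits)


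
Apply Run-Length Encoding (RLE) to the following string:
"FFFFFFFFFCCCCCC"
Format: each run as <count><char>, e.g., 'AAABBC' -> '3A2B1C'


Scanning runs left to right:
  i=0: run of 'F' x 9 -> '9F'
  i=9: run of 'C' x 6 -> '6C'

RLE = 9F6C


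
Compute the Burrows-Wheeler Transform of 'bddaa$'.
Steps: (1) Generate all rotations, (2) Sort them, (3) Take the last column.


Rotations (sorted):
  0: $bddaa -> last char: a
  1: a$bdda -> last char: a
  2: aa$bdd -> last char: d
  3: bddaa$ -> last char: $
  4: daa$bd -> last char: d
  5: ddaa$b -> last char: b


BWT = aad$db


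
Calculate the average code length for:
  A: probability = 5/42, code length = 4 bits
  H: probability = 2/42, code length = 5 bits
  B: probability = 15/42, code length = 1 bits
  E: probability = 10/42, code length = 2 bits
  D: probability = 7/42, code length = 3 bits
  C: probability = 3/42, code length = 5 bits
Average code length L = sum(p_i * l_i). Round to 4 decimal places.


Weighted contributions p_i * l_i:
  A: (5/42) * 4 = 20/42
  H: (2/42) * 5 = 10/42
  B: (15/42) * 1 = 15/42
  E: (10/42) * 2 = 20/42
  D: (7/42) * 3 = 21/42
  C: (3/42) * 5 = 15/42
Sum = (20 + 10 + 15 + 20 + 21 + 15)/42 = 101/42

L = 101/42 = 2.4048 bits/symbol


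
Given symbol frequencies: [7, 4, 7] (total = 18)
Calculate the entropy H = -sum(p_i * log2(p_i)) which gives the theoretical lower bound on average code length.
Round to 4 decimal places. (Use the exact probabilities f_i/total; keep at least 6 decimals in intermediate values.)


Per-symbol terms -p_i * log2(p_i) with p_i = f_i/18:
  p = 7/18 = 0.388889: log2(p) = -1.362570, -p*log2(p) = 0.529888
  p = 4/18 = 0.222222: log2(p) = -2.169925, -p*log2(p) = 0.482206
  p = 7/18 = 0.388889: log2(p) = -1.362570, -p*log2(p) = 0.529888
H = 0.529888 + 0.482206 + 0.529888 = 1.541982

H = 1.542 bits/symbol


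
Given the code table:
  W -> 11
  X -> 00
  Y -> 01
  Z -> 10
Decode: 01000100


Decoding:
01 -> Y
00 -> X
01 -> Y
00 -> X


Result: YXYX


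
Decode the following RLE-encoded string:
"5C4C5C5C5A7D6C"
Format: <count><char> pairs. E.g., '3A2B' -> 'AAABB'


Expanding each <count><char> pair:
  5C -> 'CCCCC'
  4C -> 'CCCC'
  5C -> 'CCCCC'
  5C -> 'CCCCC'
  5A -> 'AAAAA'
  7D -> 'DDDDDDD'
  6C -> 'CCCCCC'

Decoded = CCCCCCCCCCCCCCCCCCCAAAAADDDDDDDCCCCCC


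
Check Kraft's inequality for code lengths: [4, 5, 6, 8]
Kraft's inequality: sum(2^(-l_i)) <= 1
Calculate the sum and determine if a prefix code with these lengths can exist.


Sum = 2^(-4) + 2^(-5) + 2^(-6) + 2^(-8)
    = 0.0625 + 0.03125 + 0.015625 + 0.00390625
    = 29/256 = 0.11328125
Since 0.11328125 <= 1, Kraft's inequality IS satisfied.
A prefix code with these lengths CAN exist.

Kraft sum = 0.11328125. Satisfied.


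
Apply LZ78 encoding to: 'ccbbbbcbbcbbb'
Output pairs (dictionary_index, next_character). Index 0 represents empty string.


LZ78 encoding steps:
Dictionary: {0: ''}
Step 1: w='' (idx 0), next='c' -> output (0, 'c'), add 'c' as idx 1
Step 2: w='c' (idx 1), next='b' -> output (1, 'b'), add 'cb' as idx 2
Step 3: w='' (idx 0), next='b' -> output (0, 'b'), add 'b' as idx 3
Step 4: w='b' (idx 3), next='b' -> output (3, 'b'), add 'bb' as idx 4
Step 5: w='cb' (idx 2), next='b' -> output (2, 'b'), add 'cbb' as idx 5
Step 6: w='cbb' (idx 5), next='b' -> output (5, 'b'), add 'cbbb' as idx 6


Encoded: [(0, 'c'), (1, 'b'), (0, 'b'), (3, 'b'), (2, 'b'), (5, 'b')]


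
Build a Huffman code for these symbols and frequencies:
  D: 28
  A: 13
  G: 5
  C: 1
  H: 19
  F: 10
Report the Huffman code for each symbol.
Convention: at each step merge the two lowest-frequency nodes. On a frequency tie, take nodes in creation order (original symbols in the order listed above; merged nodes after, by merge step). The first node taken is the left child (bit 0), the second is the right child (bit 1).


Huffman tree construction:
Step 1: Merge C(1) + G(5) = 6
Step 2: Merge (C+G)(6) + F(10) = 16
Step 3: Merge A(13) + ((C+G)+F)(16) = 29
Step 4: Merge H(19) + D(28) = 47
Step 5: Merge (A+((C+G)+F))(29) + (H+D)(47) = 76
Read each symbol's code off the tree from the root (left child = 0, right child = 1).

Codes:
  D: 11 (length 2)
  A: 00 (length 2)
  G: 0101 (length 4)
  C: 0100 (length 4)
  H: 10 (length 2)
  F: 011 (length 3)
Average code length: 174/76 = 2.2895 bits/symbol


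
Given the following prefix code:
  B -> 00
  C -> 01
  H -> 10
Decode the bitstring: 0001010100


Decoding step by step:
Bits 00 -> B
Bits 01 -> C
Bits 01 -> C
Bits 01 -> C
Bits 00 -> B


Decoded message: BCCCB


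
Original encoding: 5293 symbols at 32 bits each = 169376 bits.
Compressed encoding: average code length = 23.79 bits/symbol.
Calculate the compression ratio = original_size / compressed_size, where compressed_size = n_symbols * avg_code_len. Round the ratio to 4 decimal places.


original_size = n_symbols * orig_bits = 5293 * 32 = 169376 bits
compressed_size = n_symbols * avg_code_len = 5293 * 23.79 = 125920.47 bits
ratio = original_size / compressed_size = 169376 / 125920.47 = 1.3451

Compression ratio = 1.3451


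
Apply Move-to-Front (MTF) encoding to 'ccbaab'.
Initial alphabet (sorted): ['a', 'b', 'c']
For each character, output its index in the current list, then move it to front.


MTF encoding:
'c': index 2 in ['a', 'b', 'c'] -> ['c', 'a', 'b']
'c': index 0 in ['c', 'a', 'b'] -> ['c', 'a', 'b']
'b': index 2 in ['c', 'a', 'b'] -> ['b', 'c', 'a']
'a': index 2 in ['b', 'c', 'a'] -> ['a', 'b', 'c']
'a': index 0 in ['a', 'b', 'c'] -> ['a', 'b', 'c']
'b': index 1 in ['a', 'b', 'c'] -> ['b', 'a', 'c']


Output: [2, 0, 2, 2, 0, 1]


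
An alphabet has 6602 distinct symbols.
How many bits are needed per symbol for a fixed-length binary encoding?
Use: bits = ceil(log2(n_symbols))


log2(6602) = 12.6887
Bracket: 2^12 = 4096 < 6602 <= 2^13 = 8192
So ceil(log2(6602)) = 13

bits = ceil(log2(6602)) = ceil(12.6887) = 13 bits


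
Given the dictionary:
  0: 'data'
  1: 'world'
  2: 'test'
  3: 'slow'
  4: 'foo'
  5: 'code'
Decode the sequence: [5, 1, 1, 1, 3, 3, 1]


Look up each index in the dictionary:
  5 -> 'code'
  1 -> 'world'
  1 -> 'world'
  1 -> 'world'
  3 -> 'slow'
  3 -> 'slow'
  1 -> 'world'

Decoded: "code world world world slow slow world"


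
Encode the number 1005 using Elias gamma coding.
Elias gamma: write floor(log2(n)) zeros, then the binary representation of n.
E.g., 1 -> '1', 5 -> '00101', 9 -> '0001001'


num_bits = floor(log2(1005)) + 1 = 10
leading_zeros = num_bits - 1 = 9
binary(1005) = 1111101101

Elias gamma(1005) = '000000000' + '1111101101' = 0000000001111101101 (19 bits)


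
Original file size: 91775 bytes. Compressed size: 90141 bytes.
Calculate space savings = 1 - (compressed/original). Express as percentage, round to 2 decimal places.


ratio = compressed/original = 90141/91775 = 0.982196
savings = 1 - ratio = 1 - 0.982196 = 0.017804
as a percentage: 0.017804 * 100 = 1.78%

Space savings = 1 - 90141/91775 = 1.78%


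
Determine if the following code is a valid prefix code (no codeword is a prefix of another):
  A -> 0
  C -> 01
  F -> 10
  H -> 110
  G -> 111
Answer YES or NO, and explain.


Checking each pair (does one codeword prefix another?):
  A='0' vs C='01': prefix -- VIOLATION

NO -- this is NOT a valid prefix code. A (0) is a prefix of C (01).


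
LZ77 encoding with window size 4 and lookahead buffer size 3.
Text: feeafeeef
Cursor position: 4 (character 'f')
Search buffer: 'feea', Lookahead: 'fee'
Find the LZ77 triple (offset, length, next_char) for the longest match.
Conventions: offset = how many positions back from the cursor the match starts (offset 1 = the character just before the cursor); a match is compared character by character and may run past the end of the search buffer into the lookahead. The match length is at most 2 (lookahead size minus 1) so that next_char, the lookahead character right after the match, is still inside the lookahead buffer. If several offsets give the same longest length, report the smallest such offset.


Try each offset into the search buffer:
  offset=1 (pos 3, char 'a'): match length 0
  offset=2 (pos 2, char 'e'): match length 0
  offset=3 (pos 1, char 'e'): match length 0
  offset=4 (pos 0, char 'f'): match length 2
Longest match has length 2 at offset 4.
next_char = character at position 4 + 2 = 6 -> 'e'

Best match: offset=4, length=2 (matching 'fe' starting at position 0)
LZ77 triple: (4, 2, 'e')


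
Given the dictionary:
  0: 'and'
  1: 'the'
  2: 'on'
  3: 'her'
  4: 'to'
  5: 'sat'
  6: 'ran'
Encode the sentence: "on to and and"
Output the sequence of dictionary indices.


Look up each word in the dictionary:
  'on' -> 2
  'to' -> 4
  'and' -> 0
  'and' -> 0

Encoded: [2, 4, 0, 0]


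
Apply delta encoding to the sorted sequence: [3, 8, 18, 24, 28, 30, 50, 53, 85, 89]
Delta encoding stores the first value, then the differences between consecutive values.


First value: 3
Deltas:
  8 - 3 = 5
  18 - 8 = 10
  24 - 18 = 6
  28 - 24 = 4
  30 - 28 = 2
  50 - 30 = 20
  53 - 50 = 3
  85 - 53 = 32
  89 - 85 = 4


Delta encoded: [3, 5, 10, 6, 4, 2, 20, 3, 32, 4]


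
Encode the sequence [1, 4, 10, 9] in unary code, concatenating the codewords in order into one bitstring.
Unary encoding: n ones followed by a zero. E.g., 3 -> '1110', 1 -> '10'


Encode each number as n ones followed by a terminating 0:
  1 -> 10 (2 bits)
  4 -> 11110 (5 bits)
  10 -> 11111111110 (11 bits)
  9 -> 1111111110 (10 bits)
Total length = 2 + 5 + 11 + 10 = 28 bits.

Unary([1, 4, 10, 9]) = 1011110111111111101111111110 (28 bits)


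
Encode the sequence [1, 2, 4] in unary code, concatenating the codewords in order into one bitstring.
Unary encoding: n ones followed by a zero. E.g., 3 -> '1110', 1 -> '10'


Encode each number as n ones followed by a terminating 0:
  1 -> 10 (2 bits)
  2 -> 110 (3 bits)
  4 -> 11110 (5 bits)
Total length = 2 + 3 + 5 = 10 bits.

Unary([1, 2, 4]) = 1011011110 (10 bits)


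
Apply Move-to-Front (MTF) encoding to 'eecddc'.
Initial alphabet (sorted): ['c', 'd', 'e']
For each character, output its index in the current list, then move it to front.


MTF encoding:
'e': index 2 in ['c', 'd', 'e'] -> ['e', 'c', 'd']
'e': index 0 in ['e', 'c', 'd'] -> ['e', 'c', 'd']
'c': index 1 in ['e', 'c', 'd'] -> ['c', 'e', 'd']
'd': index 2 in ['c', 'e', 'd'] -> ['d', 'c', 'e']
'd': index 0 in ['d', 'c', 'e'] -> ['d', 'c', 'e']
'c': index 1 in ['d', 'c', 'e'] -> ['c', 'd', 'e']


Output: [2, 0, 1, 2, 0, 1]


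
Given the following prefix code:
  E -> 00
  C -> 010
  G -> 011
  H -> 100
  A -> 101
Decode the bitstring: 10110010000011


Decoding step by step:
Bits 101 -> A
Bits 100 -> H
Bits 100 -> H
Bits 00 -> E
Bits 011 -> G


Decoded message: AHHEG


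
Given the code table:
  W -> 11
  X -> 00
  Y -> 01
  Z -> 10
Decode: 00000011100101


Decoding:
00 -> X
00 -> X
00 -> X
11 -> W
10 -> Z
01 -> Y
01 -> Y


Result: XXXWZYY


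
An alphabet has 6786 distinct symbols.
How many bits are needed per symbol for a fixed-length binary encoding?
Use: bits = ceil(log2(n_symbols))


log2(6786) = 12.7283
Bracket: 2^12 = 4096 < 6786 <= 2^13 = 8192
So ceil(log2(6786)) = 13

bits = ceil(log2(6786)) = ceil(12.7283) = 13 bits


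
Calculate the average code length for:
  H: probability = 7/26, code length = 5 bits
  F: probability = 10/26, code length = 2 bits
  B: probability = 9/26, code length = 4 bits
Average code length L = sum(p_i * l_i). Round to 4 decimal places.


Weighted contributions p_i * l_i:
  H: (7/26) * 5 = 35/26
  F: (10/26) * 2 = 20/26
  B: (9/26) * 4 = 36/26
Sum = (35 + 20 + 36)/26 = 91/26

L = 91/26 = 3.5000 bits/symbol


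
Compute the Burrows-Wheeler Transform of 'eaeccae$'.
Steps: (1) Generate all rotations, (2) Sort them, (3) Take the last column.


Rotations (sorted):
  0: $eaeccae -> last char: e
  1: ae$eaecc -> last char: c
  2: aeccae$e -> last char: e
  3: cae$eaec -> last char: c
  4: ccae$eae -> last char: e
  5: e$eaecca -> last char: a
  6: eaeccae$ -> last char: $
  7: eccae$ea -> last char: a


BWT = ececea$a


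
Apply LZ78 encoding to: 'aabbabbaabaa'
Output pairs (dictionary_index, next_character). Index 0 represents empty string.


LZ78 encoding steps:
Dictionary: {0: ''}
Step 1: w='' (idx 0), next='a' -> output (0, 'a'), add 'a' as idx 1
Step 2: w='a' (idx 1), next='b' -> output (1, 'b'), add 'ab' as idx 2
Step 3: w='' (idx 0), next='b' -> output (0, 'b'), add 'b' as idx 3
Step 4: w='ab' (idx 2), next='b' -> output (2, 'b'), add 'abb' as idx 4
Step 5: w='a' (idx 1), next='a' -> output (1, 'a'), add 'aa' as idx 5
Step 6: w='b' (idx 3), next='a' -> output (3, 'a'), add 'ba' as idx 6
Step 7: w='a' (idx 1), end of input -> output (1, '')


Encoded: [(0, 'a'), (1, 'b'), (0, 'b'), (2, 'b'), (1, 'a'), (3, 'a'), (1, '')]


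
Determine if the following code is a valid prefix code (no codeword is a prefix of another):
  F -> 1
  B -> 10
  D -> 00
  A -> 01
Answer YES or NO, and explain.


Checking each pair (does one codeword prefix another?):
  F='1' vs B='10': prefix -- VIOLATION

NO -- this is NOT a valid prefix code. F (1) is a prefix of B (10).


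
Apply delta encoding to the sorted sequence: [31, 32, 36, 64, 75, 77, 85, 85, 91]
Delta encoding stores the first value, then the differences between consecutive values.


First value: 31
Deltas:
  32 - 31 = 1
  36 - 32 = 4
  64 - 36 = 28
  75 - 64 = 11
  77 - 75 = 2
  85 - 77 = 8
  85 - 85 = 0
  91 - 85 = 6


Delta encoded: [31, 1, 4, 28, 11, 2, 8, 0, 6]


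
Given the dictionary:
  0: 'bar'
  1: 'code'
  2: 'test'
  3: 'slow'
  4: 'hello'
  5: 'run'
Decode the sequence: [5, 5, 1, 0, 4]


Look up each index in the dictionary:
  5 -> 'run'
  5 -> 'run'
  1 -> 'code'
  0 -> 'bar'
  4 -> 'hello'

Decoded: "run run code bar hello"


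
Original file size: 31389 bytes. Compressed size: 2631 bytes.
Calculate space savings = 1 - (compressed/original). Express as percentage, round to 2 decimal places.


ratio = compressed/original = 2631/31389 = 0.083819
savings = 1 - ratio = 1 - 0.083819 = 0.916181
as a percentage: 0.916181 * 100 = 91.62%

Space savings = 1 - 2631/31389 = 91.62%


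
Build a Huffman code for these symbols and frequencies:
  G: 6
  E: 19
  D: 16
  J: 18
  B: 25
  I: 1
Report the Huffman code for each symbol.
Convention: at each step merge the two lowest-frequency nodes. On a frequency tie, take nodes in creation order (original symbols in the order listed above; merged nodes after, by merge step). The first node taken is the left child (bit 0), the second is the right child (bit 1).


Huffman tree construction:
Step 1: Merge I(1) + G(6) = 7
Step 2: Merge (I+G)(7) + D(16) = 23
Step 3: Merge J(18) + E(19) = 37
Step 4: Merge ((I+G)+D)(23) + B(25) = 48
Step 5: Merge (J+E)(37) + (((I+G)+D)+B)(48) = 85
Read each symbol's code off the tree from the root (left child = 0, right child = 1).

Codes:
  G: 1001 (length 4)
  E: 01 (length 2)
  D: 101 (length 3)
  J: 00 (length 2)
  B: 11 (length 2)
  I: 1000 (length 4)
Average code length: 200/85 = 2.3529 bits/symbol


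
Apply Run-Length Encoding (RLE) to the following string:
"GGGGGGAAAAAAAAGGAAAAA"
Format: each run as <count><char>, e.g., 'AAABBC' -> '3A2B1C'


Scanning runs left to right:
  i=0: run of 'G' x 6 -> '6G'
  i=6: run of 'A' x 8 -> '8A'
  i=14: run of 'G' x 2 -> '2G'
  i=16: run of 'A' x 5 -> '5A'

RLE = 6G8A2G5A


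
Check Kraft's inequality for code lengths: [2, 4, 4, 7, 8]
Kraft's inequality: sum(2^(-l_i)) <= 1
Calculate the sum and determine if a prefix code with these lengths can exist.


Sum = 2^(-2) + 2^(-4) + 2^(-4) + 2^(-7) + 2^(-8)
    = 0.25 + 0.0625 + 0.0625 + 0.0078125 + 0.00390625
    = 99/256 = 0.38671875
Since 0.38671875 <= 1, Kraft's inequality IS satisfied.
A prefix code with these lengths CAN exist.

Kraft sum = 0.38671875. Satisfied.


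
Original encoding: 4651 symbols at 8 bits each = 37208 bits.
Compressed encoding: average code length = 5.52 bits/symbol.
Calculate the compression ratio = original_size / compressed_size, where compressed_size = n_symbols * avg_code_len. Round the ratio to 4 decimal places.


original_size = n_symbols * orig_bits = 4651 * 8 = 37208 bits
compressed_size = n_symbols * avg_code_len = 4651 * 5.52 = 25673.52 bits
ratio = original_size / compressed_size = 37208 / 25673.52 = 1.4493

Compression ratio = 1.4493


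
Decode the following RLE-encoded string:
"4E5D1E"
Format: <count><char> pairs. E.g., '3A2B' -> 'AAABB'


Expanding each <count><char> pair:
  4E -> 'EEEE'
  5D -> 'DDDDD'
  1E -> 'E'

Decoded = EEEEDDDDDE


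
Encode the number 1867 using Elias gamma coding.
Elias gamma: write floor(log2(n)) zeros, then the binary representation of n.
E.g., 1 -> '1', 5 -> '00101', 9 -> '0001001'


num_bits = floor(log2(1867)) + 1 = 11
leading_zeros = num_bits - 1 = 10
binary(1867) = 11101001011

Elias gamma(1867) = '0000000000' + '11101001011' = 000000000011101001011 (21 bits)


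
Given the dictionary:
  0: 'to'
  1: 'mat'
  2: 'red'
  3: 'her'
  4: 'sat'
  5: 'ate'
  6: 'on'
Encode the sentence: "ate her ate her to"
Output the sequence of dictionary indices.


Look up each word in the dictionary:
  'ate' -> 5
  'her' -> 3
  'ate' -> 5
  'her' -> 3
  'to' -> 0

Encoded: [5, 3, 5, 3, 0]


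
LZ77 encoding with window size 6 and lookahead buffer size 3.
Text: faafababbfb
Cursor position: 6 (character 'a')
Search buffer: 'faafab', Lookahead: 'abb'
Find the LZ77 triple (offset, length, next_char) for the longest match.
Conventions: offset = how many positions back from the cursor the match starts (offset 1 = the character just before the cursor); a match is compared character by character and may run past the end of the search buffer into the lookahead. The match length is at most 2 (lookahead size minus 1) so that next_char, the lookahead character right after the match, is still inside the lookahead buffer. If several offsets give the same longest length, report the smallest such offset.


Try each offset into the search buffer:
  offset=1 (pos 5, char 'b'): match length 0
  offset=2 (pos 4, char 'a'): match length 2
  offset=3 (pos 3, char 'f'): match length 0
  offset=4 (pos 2, char 'a'): match length 1
  offset=5 (pos 1, char 'a'): match length 1
  offset=6 (pos 0, char 'f'): match length 0
Longest match has length 2 at offset 2.
next_char = character at position 6 + 2 = 8 -> 'b'

Best match: offset=2, length=2 (matching 'ab' starting at position 4)
LZ77 triple: (2, 2, 'b')


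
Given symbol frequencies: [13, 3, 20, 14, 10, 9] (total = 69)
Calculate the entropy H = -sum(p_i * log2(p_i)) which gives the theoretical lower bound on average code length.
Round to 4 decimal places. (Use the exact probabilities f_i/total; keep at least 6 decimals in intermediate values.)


Per-symbol terms -p_i * log2(p_i) with p_i = f_i/69:
  p = 13/69 = 0.188406: log2(p) = -2.408085, -p*log2(p) = 0.453697
  p = 3/69 = 0.043478: log2(p) = -4.523562, -p*log2(p) = 0.196677
  p = 20/69 = 0.289855: log2(p) = -1.786596, -p*log2(p) = 0.517854
  p = 14/69 = 0.202899: log2(p) = -2.301170, -p*log2(p) = 0.466904
  p = 10/69 = 0.144928: log2(p) = -2.786596, -p*log2(p) = 0.403855
  p = 9/69 = 0.130435: log2(p) = -2.938599, -p*log2(p) = 0.383296
H = 0.453697 + 0.196677 + 0.517854 + 0.466904 + 0.403855 + 0.383296 = 2.422283

H = 2.4223 bits/symbol


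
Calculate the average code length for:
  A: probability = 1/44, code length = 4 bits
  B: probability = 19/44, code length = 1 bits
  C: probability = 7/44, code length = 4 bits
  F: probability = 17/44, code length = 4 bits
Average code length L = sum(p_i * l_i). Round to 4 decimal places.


Weighted contributions p_i * l_i:
  A: (1/44) * 4 = 4/44
  B: (19/44) * 1 = 19/44
  C: (7/44) * 4 = 28/44
  F: (17/44) * 4 = 68/44
Sum = (4 + 19 + 28 + 68)/44 = 119/44

L = 119/44 = 2.7045 bits/symbol


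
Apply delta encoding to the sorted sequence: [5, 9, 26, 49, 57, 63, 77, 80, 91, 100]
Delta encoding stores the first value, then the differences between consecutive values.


First value: 5
Deltas:
  9 - 5 = 4
  26 - 9 = 17
  49 - 26 = 23
  57 - 49 = 8
  63 - 57 = 6
  77 - 63 = 14
  80 - 77 = 3
  91 - 80 = 11
  100 - 91 = 9


Delta encoded: [5, 4, 17, 23, 8, 6, 14, 3, 11, 9]


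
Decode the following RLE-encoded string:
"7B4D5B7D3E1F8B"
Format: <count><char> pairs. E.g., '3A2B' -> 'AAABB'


Expanding each <count><char> pair:
  7B -> 'BBBBBBB'
  4D -> 'DDDD'
  5B -> 'BBBBB'
  7D -> 'DDDDDDD'
  3E -> 'EEE'
  1F -> 'F'
  8B -> 'BBBBBBBB'

Decoded = BBBBBBBDDDDBBBBBDDDDDDDEEEFBBBBBBBB


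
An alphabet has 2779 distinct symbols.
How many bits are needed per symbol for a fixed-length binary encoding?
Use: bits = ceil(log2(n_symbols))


log2(2779) = 11.4404
Bracket: 2^11 = 2048 < 2779 <= 2^12 = 4096
So ceil(log2(2779)) = 12

bits = ceil(log2(2779)) = ceil(11.4404) = 12 bits


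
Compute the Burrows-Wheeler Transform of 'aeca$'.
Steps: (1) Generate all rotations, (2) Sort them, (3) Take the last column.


Rotations (sorted):
  0: $aeca -> last char: a
  1: a$aec -> last char: c
  2: aeca$ -> last char: $
  3: ca$ae -> last char: e
  4: eca$a -> last char: a


BWT = ac$ea


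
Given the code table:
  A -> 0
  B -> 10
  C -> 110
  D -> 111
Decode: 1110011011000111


Decoding:
111 -> D
0 -> A
0 -> A
110 -> C
110 -> C
0 -> A
0 -> A
111 -> D


Result: DAACCAAD


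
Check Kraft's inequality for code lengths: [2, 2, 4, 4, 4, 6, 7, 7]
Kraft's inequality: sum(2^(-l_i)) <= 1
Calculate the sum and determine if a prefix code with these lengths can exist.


Sum = 2^(-2) + 2^(-2) + 2^(-4) + 2^(-4) + 2^(-4) + 2^(-6) + 2^(-7) + 2^(-7)
    = 0.25 + 0.25 + 0.0625 + 0.0625 + 0.0625 + 0.015625 + 0.0078125 + 0.0078125
    = 92/128 = 0.71875
Since 0.71875 <= 1, Kraft's inequality IS satisfied.
A prefix code with these lengths CAN exist.

Kraft sum = 0.71875. Satisfied.


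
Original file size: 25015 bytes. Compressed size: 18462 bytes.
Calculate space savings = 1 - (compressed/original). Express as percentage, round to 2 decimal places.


ratio = compressed/original = 18462/25015 = 0.738037
savings = 1 - ratio = 1 - 0.738037 = 0.261963
as a percentage: 0.261963 * 100 = 26.2%

Space savings = 1 - 18462/25015 = 26.2%


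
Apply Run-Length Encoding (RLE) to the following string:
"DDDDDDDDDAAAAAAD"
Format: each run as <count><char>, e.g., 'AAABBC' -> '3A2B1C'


Scanning runs left to right:
  i=0: run of 'D' x 9 -> '9D'
  i=9: run of 'A' x 6 -> '6A'
  i=15: run of 'D' x 1 -> '1D'

RLE = 9D6A1D


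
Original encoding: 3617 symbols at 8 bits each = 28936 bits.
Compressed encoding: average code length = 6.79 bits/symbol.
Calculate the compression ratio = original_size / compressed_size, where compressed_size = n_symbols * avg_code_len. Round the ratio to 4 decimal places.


original_size = n_symbols * orig_bits = 3617 * 8 = 28936 bits
compressed_size = n_symbols * avg_code_len = 3617 * 6.79 = 24559.43 bits
ratio = original_size / compressed_size = 28936 / 24559.43 = 1.1782

Compression ratio = 1.1782


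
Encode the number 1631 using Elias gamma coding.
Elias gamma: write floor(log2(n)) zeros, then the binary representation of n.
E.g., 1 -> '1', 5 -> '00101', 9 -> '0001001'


num_bits = floor(log2(1631)) + 1 = 11
leading_zeros = num_bits - 1 = 10
binary(1631) = 11001011111

Elias gamma(1631) = '0000000000' + '11001011111' = 000000000011001011111 (21 bits)


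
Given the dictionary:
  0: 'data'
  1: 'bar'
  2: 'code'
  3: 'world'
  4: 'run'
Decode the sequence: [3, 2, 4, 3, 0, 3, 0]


Look up each index in the dictionary:
  3 -> 'world'
  2 -> 'code'
  4 -> 'run'
  3 -> 'world'
  0 -> 'data'
  3 -> 'world'
  0 -> 'data'

Decoded: "world code run world data world data"


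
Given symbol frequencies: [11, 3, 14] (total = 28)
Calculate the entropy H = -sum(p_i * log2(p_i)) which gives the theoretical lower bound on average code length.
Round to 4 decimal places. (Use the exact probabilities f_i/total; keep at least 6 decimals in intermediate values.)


Per-symbol terms -p_i * log2(p_i) with p_i = f_i/28:
  p = 11/28 = 0.392857: log2(p) = -1.347923, -p*log2(p) = 0.529541
  p = 3/28 = 0.107143: log2(p) = -3.222392, -p*log2(p) = 0.345256
  p = 14/28 = 0.500000: log2(p) = -1.000000, -p*log2(p) = 0.500000
H = 0.529541 + 0.345256 + 0.500000 = 1.374797

H = 1.3748 bits/symbol


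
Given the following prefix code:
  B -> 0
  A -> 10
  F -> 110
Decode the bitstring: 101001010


Decoding step by step:
Bits 10 -> A
Bits 10 -> A
Bits 0 -> B
Bits 10 -> A
Bits 10 -> A


Decoded message: AABAA


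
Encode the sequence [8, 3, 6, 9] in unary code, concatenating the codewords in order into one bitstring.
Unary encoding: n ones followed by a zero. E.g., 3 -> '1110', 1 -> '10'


Encode each number as n ones followed by a terminating 0:
  8 -> 111111110 (9 bits)
  3 -> 1110 (4 bits)
  6 -> 1111110 (7 bits)
  9 -> 1111111110 (10 bits)
Total length = 9 + 4 + 7 + 10 = 30 bits.

Unary([8, 3, 6, 9]) = 111111110111011111101111111110 (30 bits)


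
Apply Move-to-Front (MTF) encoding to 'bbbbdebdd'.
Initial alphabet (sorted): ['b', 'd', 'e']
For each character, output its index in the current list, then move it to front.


MTF encoding:
'b': index 0 in ['b', 'd', 'e'] -> ['b', 'd', 'e']
'b': index 0 in ['b', 'd', 'e'] -> ['b', 'd', 'e']
'b': index 0 in ['b', 'd', 'e'] -> ['b', 'd', 'e']
'b': index 0 in ['b', 'd', 'e'] -> ['b', 'd', 'e']
'd': index 1 in ['b', 'd', 'e'] -> ['d', 'b', 'e']
'e': index 2 in ['d', 'b', 'e'] -> ['e', 'd', 'b']
'b': index 2 in ['e', 'd', 'b'] -> ['b', 'e', 'd']
'd': index 2 in ['b', 'e', 'd'] -> ['d', 'b', 'e']
'd': index 0 in ['d', 'b', 'e'] -> ['d', 'b', 'e']


Output: [0, 0, 0, 0, 1, 2, 2, 2, 0]


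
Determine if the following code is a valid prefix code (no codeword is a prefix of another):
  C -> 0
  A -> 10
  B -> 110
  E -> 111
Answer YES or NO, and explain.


Checking each pair (does one codeword prefix another?):
  C='0' vs A='10': no prefix
  C='0' vs B='110': no prefix
  C='0' vs E='111': no prefix
  A='10' vs C='0': no prefix
  A='10' vs B='110': no prefix
  A='10' vs E='111': no prefix
  B='110' vs C='0': no prefix
  B='110' vs A='10': no prefix
  B='110' vs E='111': no prefix
  E='111' vs C='0': no prefix
  E='111' vs A='10': no prefix
  E='111' vs B='110': no prefix
No violation found over all pairs.

YES -- this is a valid prefix code. No codeword is a prefix of any other codeword.


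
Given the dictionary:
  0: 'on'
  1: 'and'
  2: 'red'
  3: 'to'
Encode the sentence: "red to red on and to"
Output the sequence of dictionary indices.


Look up each word in the dictionary:
  'red' -> 2
  'to' -> 3
  'red' -> 2
  'on' -> 0
  'and' -> 1
  'to' -> 3

Encoded: [2, 3, 2, 0, 1, 3]


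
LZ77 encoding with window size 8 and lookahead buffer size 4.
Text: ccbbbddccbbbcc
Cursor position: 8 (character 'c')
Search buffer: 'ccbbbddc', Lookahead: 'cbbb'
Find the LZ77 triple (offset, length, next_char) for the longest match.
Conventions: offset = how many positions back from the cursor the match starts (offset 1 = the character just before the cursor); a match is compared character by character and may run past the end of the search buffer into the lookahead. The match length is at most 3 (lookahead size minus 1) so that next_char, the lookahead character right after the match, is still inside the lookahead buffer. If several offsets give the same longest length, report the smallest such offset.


Try each offset into the search buffer:
  offset=1 (pos 7, char 'c'): match length 1
  offset=2 (pos 6, char 'd'): match length 0
  offset=3 (pos 5, char 'd'): match length 0
  offset=4 (pos 4, char 'b'): match length 0
  offset=5 (pos 3, char 'b'): match length 0
  offset=6 (pos 2, char 'b'): match length 0
  offset=7 (pos 1, char 'c'): match length 3
  offset=8 (pos 0, char 'c'): match length 1
Longest match has length 3 at offset 7.
next_char = character at position 8 + 3 = 11 -> 'b'

Best match: offset=7, length=3 (matching 'cbb' starting at position 1)
LZ77 triple: (7, 3, 'b')


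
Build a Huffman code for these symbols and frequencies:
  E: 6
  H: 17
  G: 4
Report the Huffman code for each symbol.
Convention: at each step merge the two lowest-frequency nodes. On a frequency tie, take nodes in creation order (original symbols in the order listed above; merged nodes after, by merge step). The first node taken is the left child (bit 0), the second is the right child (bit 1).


Huffman tree construction:
Step 1: Merge G(4) + E(6) = 10
Step 2: Merge (G+E)(10) + H(17) = 27
Read each symbol's code off the tree from the root (left child = 0, right child = 1).

Codes:
  E: 01 (length 2)
  H: 1 (length 1)
  G: 00 (length 2)
Average code length: 37/27 = 1.3704 bits/symbol


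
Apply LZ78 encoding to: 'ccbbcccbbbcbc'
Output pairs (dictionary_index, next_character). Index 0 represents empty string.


LZ78 encoding steps:
Dictionary: {0: ''}
Step 1: w='' (idx 0), next='c' -> output (0, 'c'), add 'c' as idx 1
Step 2: w='c' (idx 1), next='b' -> output (1, 'b'), add 'cb' as idx 2
Step 3: w='' (idx 0), next='b' -> output (0, 'b'), add 'b' as idx 3
Step 4: w='c' (idx 1), next='c' -> output (1, 'c'), add 'cc' as idx 4
Step 5: w='cb' (idx 2), next='b' -> output (2, 'b'), add 'cbb' as idx 5
Step 6: w='b' (idx 3), next='c' -> output (3, 'c'), add 'bc' as idx 6
Step 7: w='bc' (idx 6), end of input -> output (6, '')


Encoded: [(0, 'c'), (1, 'b'), (0, 'b'), (1, 'c'), (2, 'b'), (3, 'c'), (6, '')]


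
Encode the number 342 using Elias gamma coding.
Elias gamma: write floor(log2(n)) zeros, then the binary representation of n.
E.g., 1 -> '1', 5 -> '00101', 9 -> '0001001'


num_bits = floor(log2(342)) + 1 = 9
leading_zeros = num_bits - 1 = 8
binary(342) = 101010110

Elias gamma(342) = '00000000' + '101010110' = 00000000101010110 (17 bits)


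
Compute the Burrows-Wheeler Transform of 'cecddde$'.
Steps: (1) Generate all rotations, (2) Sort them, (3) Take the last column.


Rotations (sorted):
  0: $cecddde -> last char: e
  1: cddde$ce -> last char: e
  2: cecddde$ -> last char: $
  3: ddde$cec -> last char: c
  4: dde$cecd -> last char: d
  5: de$cecdd -> last char: d
  6: e$cecddd -> last char: d
  7: ecddde$c -> last char: c


BWT = ee$cdddc


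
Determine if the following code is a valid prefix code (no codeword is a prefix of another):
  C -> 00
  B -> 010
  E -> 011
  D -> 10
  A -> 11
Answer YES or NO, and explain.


Checking each pair (does one codeword prefix another?):
  C='00' vs B='010': no prefix
  C='00' vs E='011': no prefix
  C='00' vs D='10': no prefix
  C='00' vs A='11': no prefix
  B='010' vs C='00': no prefix
  B='010' vs E='011': no prefix
  B='010' vs D='10': no prefix
  B='010' vs A='11': no prefix
  E='011' vs C='00': no prefix
  E='011' vs B='010': no prefix
  E='011' vs D='10': no prefix
  E='011' vs A='11': no prefix
  D='10' vs C='00': no prefix
  D='10' vs B='010': no prefix
  D='10' vs E='011': no prefix
  D='10' vs A='11': no prefix
  A='11' vs C='00': no prefix
  A='11' vs B='010': no prefix
  A='11' vs E='011': no prefix
  A='11' vs D='10': no prefix
No violation found over all pairs.

YES -- this is a valid prefix code. No codeword is a prefix of any other codeword.
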